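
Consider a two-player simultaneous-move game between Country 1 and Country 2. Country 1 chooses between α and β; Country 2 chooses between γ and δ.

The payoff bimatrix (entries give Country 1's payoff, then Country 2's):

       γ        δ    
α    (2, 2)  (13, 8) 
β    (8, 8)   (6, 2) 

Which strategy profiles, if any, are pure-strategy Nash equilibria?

(α, δ) and (β, γ)

(α, γ): Country 1 prefers β (8 > 2); Country 2 prefers δ (8 > 2) — not an equilibrium.
(α, δ): Country 1 gets 13 ≥ 6 from β, and Country 2 gets 8 ≥ 2 from γ — Nash equilibrium.
(β, γ): Country 1 gets 8 ≥ 2 from α, and Country 2 gets 8 ≥ 2 from δ — Nash equilibrium.
(β, δ): Country 1 prefers α (13 > 6); Country 2 prefers γ (8 > 2) — not an equilibrium.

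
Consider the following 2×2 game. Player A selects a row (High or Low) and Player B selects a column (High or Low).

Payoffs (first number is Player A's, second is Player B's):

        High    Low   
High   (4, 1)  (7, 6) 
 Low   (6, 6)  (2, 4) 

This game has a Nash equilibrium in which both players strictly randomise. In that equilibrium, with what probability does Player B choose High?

5/7

Let y be the probability that Player B plays High. In a completely mixed equilibrium, Player A must be indifferent between High and Low.
Player A's expected payoff from High is 4y + 7(1−y); from Low it is 6y + 2(1−y).
Setting these equal: −3y + 7 = 4y + 2, so y = 5/7.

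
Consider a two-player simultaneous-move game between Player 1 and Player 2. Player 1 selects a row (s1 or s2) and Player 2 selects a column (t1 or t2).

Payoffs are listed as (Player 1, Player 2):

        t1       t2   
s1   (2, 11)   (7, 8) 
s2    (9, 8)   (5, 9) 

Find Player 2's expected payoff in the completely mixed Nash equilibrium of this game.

35/4

First find x, the probability Player 1 plays s1, from Player 2's indifference between t1 and t2: 11x + 8(1−x) = 8x + 9(1−x), giving x = 1/4.
Since Player 2 is indifferent in equilibrium, Player 2's expected payoff equals the payoff from either column against (1/4, 3/4). Using t1: 11(1/4) + 8(3/4) = 35/4.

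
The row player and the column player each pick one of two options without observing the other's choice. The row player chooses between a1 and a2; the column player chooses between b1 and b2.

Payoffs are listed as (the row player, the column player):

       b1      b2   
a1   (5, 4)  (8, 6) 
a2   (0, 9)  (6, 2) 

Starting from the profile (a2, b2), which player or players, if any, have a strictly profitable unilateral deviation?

The row player at (a2, b2) earns 6; deviating to a1 yields 8 — a strict improvement.
The column player earns 2; deviating to b1 yields 9 — a strict improvement.
Both the row player and the column player have strictly profitable deviations.

Both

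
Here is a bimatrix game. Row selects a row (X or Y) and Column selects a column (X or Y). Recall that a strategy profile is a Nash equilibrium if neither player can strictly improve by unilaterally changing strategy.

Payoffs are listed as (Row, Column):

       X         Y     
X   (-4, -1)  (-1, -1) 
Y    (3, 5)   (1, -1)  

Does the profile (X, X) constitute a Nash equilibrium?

No

At (X, X), Row earns -4; switching to Y would give 3, so Row would deviate.
Column earns -1; switching to Y would give -1, so Column has no profitable deviation.
Since at least one player can profitably deviate, this is not a Nash equilibrium.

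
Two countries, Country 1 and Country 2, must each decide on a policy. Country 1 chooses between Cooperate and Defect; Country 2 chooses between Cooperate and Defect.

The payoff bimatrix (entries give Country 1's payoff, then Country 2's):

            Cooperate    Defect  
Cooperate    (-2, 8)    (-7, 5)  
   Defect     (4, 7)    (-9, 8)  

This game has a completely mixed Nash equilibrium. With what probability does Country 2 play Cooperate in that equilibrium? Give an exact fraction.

1/4

Let y be the probability that Country 2 plays Cooperate. In a completely mixed equilibrium, Country 1 must be indifferent between Cooperate and Defect.
Country 1's expected payoff from Cooperate is −2y − 7(1−y); from Defect it is 4y − 9(1−y).
Setting these equal: 5y − 7 = 13y − 9, so y = 1/4.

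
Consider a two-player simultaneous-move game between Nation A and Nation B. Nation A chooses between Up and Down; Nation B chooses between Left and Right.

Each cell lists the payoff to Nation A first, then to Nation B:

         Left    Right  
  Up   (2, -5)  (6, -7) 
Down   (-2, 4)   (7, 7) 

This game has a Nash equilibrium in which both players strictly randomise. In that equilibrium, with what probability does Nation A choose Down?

2/5

Let p be the probability that Nation A plays Up. In a completely mixed equilibrium, Nation B must be indifferent between Left and Right.
Nation B's expected payoff from Left is −5p + 4(1−p); from Right it is −7p + 7(1−p).
Setting these equal: −9p + 4 = −14p + 7, so p = 3/5.
Therefore Nation A plays Down with probability 1 − 3/5 = 2/5.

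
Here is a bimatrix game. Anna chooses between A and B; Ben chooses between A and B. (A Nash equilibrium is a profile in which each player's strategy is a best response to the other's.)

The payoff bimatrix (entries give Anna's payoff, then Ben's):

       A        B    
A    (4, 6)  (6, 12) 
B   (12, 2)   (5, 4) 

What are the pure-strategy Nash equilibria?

(A, A): Anna prefers B (12 > 4); Ben prefers B (12 > 6) — not an equilibrium.
(A, B): Anna gets 6 ≥ 5 from B, and Ben gets 12 ≥ 6 from A — Nash equilibrium.
(B, A): Ben prefers B (4 > 2) — not an equilibrium.
(B, B): Anna prefers A (6 > 5) — not an equilibrium.

(A, B)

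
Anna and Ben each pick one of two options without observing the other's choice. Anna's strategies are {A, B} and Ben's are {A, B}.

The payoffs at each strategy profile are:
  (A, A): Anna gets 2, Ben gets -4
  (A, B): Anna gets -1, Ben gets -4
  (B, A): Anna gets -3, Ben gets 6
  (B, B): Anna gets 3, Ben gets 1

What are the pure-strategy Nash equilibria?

(A, A): Anna gets 2 ≥ -3 from B, and Ben gets -4 ≥ -4 from B — Nash equilibrium.
(A, B): Anna prefers B (3 > -1) — not an equilibrium.
(B, A): Anna prefers A (2 > -3) — not an equilibrium.
(B, B): Ben prefers A (6 > 1) — not an equilibrium.

(A, A)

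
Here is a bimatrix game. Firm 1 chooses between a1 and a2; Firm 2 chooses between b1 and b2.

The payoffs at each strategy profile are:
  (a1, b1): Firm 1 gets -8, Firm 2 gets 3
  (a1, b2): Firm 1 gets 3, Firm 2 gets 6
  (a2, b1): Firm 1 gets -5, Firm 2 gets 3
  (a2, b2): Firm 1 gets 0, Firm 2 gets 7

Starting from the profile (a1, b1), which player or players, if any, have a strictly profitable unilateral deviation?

Both

Firm 1 at (a1, b1) earns -8; deviating to a2 yields -5 — a strict improvement.
Firm 2 earns 3; deviating to b2 yields 6 — a strict improvement.
Both Firm 1 and Firm 2 have strictly profitable deviations.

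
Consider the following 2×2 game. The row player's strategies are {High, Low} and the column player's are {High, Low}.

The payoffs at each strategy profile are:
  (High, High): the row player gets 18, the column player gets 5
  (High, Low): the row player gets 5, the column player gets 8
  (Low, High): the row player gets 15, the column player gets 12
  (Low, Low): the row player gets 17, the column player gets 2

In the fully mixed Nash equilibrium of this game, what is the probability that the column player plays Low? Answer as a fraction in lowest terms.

1/5

Let y be the probability that the column player plays High. In a completely mixed equilibrium, the row player must be indifferent between High and Low.
The row player's expected payoff from High is 18y + 5(1−y); from Low it is 15y + 17(1−y).
Setting these equal: 13y + 5 = −2y + 17, so y = 4/5.
Therefore the column player plays Low with probability 1 − 4/5 = 1/5.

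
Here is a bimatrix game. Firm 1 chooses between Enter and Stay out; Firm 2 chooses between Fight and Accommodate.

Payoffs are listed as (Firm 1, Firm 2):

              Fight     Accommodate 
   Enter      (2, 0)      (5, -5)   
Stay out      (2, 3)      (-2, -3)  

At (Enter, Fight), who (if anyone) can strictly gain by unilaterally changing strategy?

Neither

Firm 1 at (Enter, Fight) earns 2; deviating to Stay out yields 2 — not better.
Firm 2 earns 0; deviating to Accommodate yields -5 — not better.
Neither player can strictly improve; the profile is a Nash equilibrium.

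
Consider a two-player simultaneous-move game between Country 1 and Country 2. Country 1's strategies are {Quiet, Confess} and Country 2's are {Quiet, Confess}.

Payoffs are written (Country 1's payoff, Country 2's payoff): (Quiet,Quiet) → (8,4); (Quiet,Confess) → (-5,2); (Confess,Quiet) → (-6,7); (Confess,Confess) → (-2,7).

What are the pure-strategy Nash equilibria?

(Quiet, Quiet) and (Confess, Confess)

(Quiet, Quiet): Country 1 gets 8 ≥ -6 from Confess, and Country 2 gets 4 ≥ 2 from Confess — Nash equilibrium.
(Quiet, Confess): Country 1 prefers Confess (-2 > -5); Country 2 prefers Quiet (4 > 2) — not an equilibrium.
(Confess, Quiet): Country 1 prefers Quiet (8 > -6) — not an equilibrium.
(Confess, Confess): Country 1 gets -2 ≥ -5 from Quiet, and Country 2 gets 7 ≥ 7 from Quiet — Nash equilibrium.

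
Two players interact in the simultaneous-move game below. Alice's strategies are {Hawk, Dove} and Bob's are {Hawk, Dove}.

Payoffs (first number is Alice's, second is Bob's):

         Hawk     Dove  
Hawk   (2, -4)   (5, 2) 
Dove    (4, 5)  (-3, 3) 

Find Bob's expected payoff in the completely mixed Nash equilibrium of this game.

First find p, the probability Alice plays Hawk, from Bob's indifference between Hawk and Dove: −4p + 5(1−p) = 2p + 3(1−p), giving p = 1/4.
Since Bob is indifferent in equilibrium, Bob's expected payoff equals the payoff from either column against (1/4, 3/4). Using Hawk: −4(1/4) + 5(3/4) = 11/4.

11/4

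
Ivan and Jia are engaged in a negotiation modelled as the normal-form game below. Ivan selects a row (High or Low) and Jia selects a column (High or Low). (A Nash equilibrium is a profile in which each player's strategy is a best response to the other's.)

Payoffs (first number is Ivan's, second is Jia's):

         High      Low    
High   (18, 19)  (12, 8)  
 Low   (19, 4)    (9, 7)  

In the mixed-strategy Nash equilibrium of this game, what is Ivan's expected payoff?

First find q, the probability Jia plays High, from Ivan's indifference between High and Low: 18q + 12(1−q) = 19q + 9(1−q), giving q = 3/4.
Since Ivan is indifferent in equilibrium, Ivan's expected payoff equals the payoff from either row against (3/4, 1/4). Using High: 18(3/4) + 12(1/4) = 33/2.

33/2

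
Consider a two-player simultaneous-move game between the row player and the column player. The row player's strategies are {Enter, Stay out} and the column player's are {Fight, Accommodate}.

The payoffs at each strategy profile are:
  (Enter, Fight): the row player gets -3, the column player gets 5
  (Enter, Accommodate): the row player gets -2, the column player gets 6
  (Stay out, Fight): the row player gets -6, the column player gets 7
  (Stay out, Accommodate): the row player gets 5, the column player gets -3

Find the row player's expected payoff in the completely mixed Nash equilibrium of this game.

-27/10

First find q, the probability the column player plays Fight, from the row player's indifference between Enter and Stay out: −3q − 2(1−q) = −6q + 5(1−q), giving q = 7/10.
Since the row player is indifferent in equilibrium, the row player's expected payoff equals the payoff from either row against (7/10, 3/10). Using Enter: −3(7/10) − 2(3/10) = -27/10.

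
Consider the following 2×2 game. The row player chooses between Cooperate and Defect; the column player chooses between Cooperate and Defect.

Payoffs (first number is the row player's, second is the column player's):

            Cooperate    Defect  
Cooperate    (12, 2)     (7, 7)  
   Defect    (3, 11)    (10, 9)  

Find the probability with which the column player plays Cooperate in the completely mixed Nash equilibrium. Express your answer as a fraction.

1/4

Let y be the probability that the column player plays Cooperate. In a completely mixed equilibrium, the row player must be indifferent between Cooperate and Defect.
The row player's expected payoff from Cooperate is 12y + 7(1−y); from Defect it is 3y + 10(1−y).
Setting these equal: 5y + 7 = −7y + 10, so y = 1/4.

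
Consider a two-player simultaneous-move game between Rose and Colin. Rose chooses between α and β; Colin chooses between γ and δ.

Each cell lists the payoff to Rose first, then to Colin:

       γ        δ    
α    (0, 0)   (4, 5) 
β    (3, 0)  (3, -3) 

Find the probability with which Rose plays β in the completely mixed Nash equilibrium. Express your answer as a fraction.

Let r be the probability that Rose plays α. In a completely mixed equilibrium, Colin must be indifferent between γ and δ.
Colin's expected payoff from γ is 0; from δ it is 5r − 3(1−r).
Setting these equal: 0 = 8r − 3, so r = 3/8.
Therefore Rose plays β with probability 1 − 3/8 = 5/8.

5/8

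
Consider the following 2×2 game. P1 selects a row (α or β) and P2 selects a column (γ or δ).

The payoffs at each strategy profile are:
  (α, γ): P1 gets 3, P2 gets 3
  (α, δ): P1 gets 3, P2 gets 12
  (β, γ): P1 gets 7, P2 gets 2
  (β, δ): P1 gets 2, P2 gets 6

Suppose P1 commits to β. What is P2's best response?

Against β, P2 earns 2 from γ and 6 from δ.
So δ is the best response.

δ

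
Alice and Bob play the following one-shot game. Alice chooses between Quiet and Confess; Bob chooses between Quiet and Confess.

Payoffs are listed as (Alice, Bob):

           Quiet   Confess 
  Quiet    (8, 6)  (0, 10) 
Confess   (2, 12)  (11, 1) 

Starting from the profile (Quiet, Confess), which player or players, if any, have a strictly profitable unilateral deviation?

Alice at (Quiet, Confess) earns 0; deviating to Confess yields 11 — a strict improvement.
Bob earns 10; deviating to Quiet yields 6 — not better.
Only Alice has a strictly profitable deviation.

Alice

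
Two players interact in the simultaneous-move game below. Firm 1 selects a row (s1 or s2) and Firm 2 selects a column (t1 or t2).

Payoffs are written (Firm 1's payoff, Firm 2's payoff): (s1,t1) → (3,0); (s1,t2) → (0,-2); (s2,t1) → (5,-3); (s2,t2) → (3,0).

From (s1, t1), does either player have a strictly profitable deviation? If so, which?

Firm 1 at (s1, t1) earns 3; deviating to s2 yields 5 — a strict improvement.
Firm 2 earns 0; deviating to t2 yields -2 — not better.
Only Firm 1 has a strictly profitable deviation.

Firm 1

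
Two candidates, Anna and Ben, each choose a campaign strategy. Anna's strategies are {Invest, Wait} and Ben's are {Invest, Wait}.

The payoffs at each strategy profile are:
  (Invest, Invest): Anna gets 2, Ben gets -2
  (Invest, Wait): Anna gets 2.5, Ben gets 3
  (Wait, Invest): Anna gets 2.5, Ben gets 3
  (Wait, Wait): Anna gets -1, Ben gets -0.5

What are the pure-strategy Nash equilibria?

(Invest, Wait) and (Wait, Invest)

(Invest, Invest): Anna prefers Wait (2.5 > 2); Ben prefers Wait (3 > -2) — not an equilibrium.
(Invest, Wait): Anna gets 2.5 ≥ -1 from Wait, and Ben gets 3 ≥ -2 from Invest — Nash equilibrium.
(Wait, Invest): Anna gets 2.5 ≥ 2 from Invest, and Ben gets 3 ≥ -0.5 from Wait — Nash equilibrium.
(Wait, Wait): Anna prefers Invest (2.5 > -1); Ben prefers Invest (3 > -0.5) — not an equilibrium.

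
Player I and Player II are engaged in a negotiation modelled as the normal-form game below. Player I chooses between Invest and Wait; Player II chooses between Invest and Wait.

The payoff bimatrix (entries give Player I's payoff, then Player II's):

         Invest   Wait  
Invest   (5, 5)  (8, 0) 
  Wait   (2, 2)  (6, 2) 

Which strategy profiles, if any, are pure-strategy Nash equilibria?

(Invest, Invest): Player I gets 5 ≥ 2 from Wait, and Player II gets 5 ≥ 0 from Wait — Nash equilibrium.
(Invest, Wait): Player II prefers Invest (5 > 0) — not an equilibrium.
(Wait, Invest): Player I prefers Invest (5 > 2) — not an equilibrium.
(Wait, Wait): Player I prefers Invest (8 > 6) — not an equilibrium.

(Invest, Invest)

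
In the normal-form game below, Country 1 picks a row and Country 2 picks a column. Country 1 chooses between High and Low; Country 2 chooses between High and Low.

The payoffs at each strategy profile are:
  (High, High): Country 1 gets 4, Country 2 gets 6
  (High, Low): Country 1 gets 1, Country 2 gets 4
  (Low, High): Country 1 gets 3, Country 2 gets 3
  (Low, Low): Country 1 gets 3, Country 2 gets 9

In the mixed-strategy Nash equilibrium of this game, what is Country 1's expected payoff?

3

First find q, the probability Country 2 plays High, from Country 1's indifference between High and Low: 4q + (1−q) = 3q + 3(1−q), giving q = 2/3.
Since Country 1 is indifferent in equilibrium, Country 1's expected payoff equals the payoff from either row against (2/3, 1/3). Using High: 4(2/3) + (1/3) = 3.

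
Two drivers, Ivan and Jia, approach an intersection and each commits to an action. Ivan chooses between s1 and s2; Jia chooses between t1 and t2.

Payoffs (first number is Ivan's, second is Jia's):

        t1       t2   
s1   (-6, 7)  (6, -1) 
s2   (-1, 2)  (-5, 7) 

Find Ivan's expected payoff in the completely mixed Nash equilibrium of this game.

First find q, the probability Jia plays t1, from Ivan's indifference between s1 and s2: −6q + 6(1−q) = −q − 5(1−q), giving q = 11/16.
Since Ivan is indifferent in equilibrium, Ivan's expected payoff equals the payoff from either row against (11/16, 5/16). Using s1: −6(11/16) + 6(5/16) = -9/4.

-9/4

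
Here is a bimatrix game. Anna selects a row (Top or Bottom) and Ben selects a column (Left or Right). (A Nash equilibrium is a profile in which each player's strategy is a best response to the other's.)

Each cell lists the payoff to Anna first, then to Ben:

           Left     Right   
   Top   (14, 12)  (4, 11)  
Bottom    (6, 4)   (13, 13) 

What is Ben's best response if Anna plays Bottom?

Against Bottom, Ben earns 4 from Left and 13 from Right.
So Right is the best response.

Right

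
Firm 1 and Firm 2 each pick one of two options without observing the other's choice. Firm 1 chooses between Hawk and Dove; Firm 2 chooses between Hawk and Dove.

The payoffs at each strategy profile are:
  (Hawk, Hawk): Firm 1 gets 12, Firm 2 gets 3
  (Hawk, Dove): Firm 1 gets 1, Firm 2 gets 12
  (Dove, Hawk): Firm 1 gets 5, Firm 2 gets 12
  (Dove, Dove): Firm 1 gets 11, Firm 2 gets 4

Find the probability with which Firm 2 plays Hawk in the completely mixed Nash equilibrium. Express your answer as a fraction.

10/17

Let q be the probability that Firm 2 plays Hawk. In a completely mixed equilibrium, Firm 1 must be indifferent between Hawk and Dove.
Firm 1's expected payoff from Hawk is 12q + (1−q); from Dove it is 5q + 11(1−q).
Setting these equal: 11q + 1 = −6q + 11, so q = 10/17.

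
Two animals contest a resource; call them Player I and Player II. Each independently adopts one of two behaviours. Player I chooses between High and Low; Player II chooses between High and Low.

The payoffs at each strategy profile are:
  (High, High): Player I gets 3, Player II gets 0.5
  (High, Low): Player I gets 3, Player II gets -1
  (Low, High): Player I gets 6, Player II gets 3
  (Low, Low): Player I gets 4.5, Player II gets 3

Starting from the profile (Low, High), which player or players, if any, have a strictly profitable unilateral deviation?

Neither

Player I at (Low, High) earns 6; deviating to High yields 3 — not better.
Player II earns 3; deviating to Low yields 3 — not better.
Neither player can strictly improve; the profile is a Nash equilibrium.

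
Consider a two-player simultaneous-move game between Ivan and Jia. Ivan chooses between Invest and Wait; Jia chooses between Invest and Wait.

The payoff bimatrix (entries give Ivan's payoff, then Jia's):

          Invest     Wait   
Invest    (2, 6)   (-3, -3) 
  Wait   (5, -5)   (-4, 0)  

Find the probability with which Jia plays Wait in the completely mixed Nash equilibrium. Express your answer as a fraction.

3/4

Let y be the probability that Jia plays Invest. In a completely mixed equilibrium, Ivan must be indifferent between Invest and Wait.
Ivan's expected payoff from Invest is 2y − 3(1−y); from Wait it is 5y − 4(1−y).
Setting these equal: 5y − 3 = 9y − 4, so y = 1/4.
Therefore Jia plays Wait with probability 1 − 1/4 = 3/4.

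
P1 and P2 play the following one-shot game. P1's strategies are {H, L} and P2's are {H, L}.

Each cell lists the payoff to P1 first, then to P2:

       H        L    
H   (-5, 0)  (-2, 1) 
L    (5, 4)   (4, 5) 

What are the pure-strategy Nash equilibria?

(L, L)

(H, H): P1 prefers L (5 > -5); P2 prefers L (1 > 0) — not an equilibrium.
(H, L): P1 prefers L (4 > -2) — not an equilibrium.
(L, H): P2 prefers L (5 > 4) — not an equilibrium.
(L, L): P1 gets 4 ≥ -2 from H, and P2 gets 5 ≥ 4 from H — Nash equilibrium.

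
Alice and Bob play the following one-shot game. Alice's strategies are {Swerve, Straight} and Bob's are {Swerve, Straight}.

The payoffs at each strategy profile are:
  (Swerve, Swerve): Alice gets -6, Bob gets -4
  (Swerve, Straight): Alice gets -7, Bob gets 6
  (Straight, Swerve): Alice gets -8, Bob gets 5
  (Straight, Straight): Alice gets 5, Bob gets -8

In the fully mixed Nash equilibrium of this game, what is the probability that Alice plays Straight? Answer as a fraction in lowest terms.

10/23

Let x be the probability that Alice plays Swerve. In a completely mixed equilibrium, Bob must be indifferent between Swerve and Straight.
Bob's expected payoff from Swerve is −4x + 5(1−x); from Straight it is 6x − 8(1−x).
Setting these equal: −9x + 5 = 14x − 8, so x = 13/23.
Therefore Alice plays Straight with probability 1 − 13/23 = 10/23.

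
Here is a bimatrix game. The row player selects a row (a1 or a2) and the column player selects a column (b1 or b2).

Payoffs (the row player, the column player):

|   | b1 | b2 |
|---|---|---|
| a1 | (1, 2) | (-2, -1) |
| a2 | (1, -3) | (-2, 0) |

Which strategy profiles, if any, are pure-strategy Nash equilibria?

(a1, b1) and (a2, b2)

(a1, b1): the row player gets 1 ≥ 1 from a2, and the column player gets 2 ≥ -1 from b2 — Nash equilibrium.
(a1, b2): the column player prefers b1 (2 > -1) — not an equilibrium.
(a2, b1): the column player prefers b2 (0 > -3) — not an equilibrium.
(a2, b2): the row player gets -2 ≥ -2 from a1, and the column player gets 0 ≥ -3 from b1 — Nash equilibrium.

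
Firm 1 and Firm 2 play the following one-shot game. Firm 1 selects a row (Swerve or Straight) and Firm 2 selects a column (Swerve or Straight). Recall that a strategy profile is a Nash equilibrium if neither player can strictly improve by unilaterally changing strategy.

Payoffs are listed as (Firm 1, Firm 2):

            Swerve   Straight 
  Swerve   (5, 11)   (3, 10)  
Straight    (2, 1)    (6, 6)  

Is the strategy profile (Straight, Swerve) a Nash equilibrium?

No

At (Straight, Swerve), Firm 1 earns 2; switching to Swerve would give 5, so Firm 1 would deviate.
Firm 2 earns 1; switching to Straight would give 6, so Firm 2 would deviate.
Since at least one player can profitably deviate, this is not a Nash equilibrium.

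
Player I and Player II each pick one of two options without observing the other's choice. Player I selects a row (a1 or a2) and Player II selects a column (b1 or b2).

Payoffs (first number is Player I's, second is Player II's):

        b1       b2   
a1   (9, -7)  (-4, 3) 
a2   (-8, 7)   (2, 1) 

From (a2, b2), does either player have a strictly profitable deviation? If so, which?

Player II

Player I at (a2, b2) earns 2; deviating to a1 yields -4 — not better.
Player II earns 1; deviating to b1 yields 7 — a strict improvement.
Only Player II has a strictly profitable deviation.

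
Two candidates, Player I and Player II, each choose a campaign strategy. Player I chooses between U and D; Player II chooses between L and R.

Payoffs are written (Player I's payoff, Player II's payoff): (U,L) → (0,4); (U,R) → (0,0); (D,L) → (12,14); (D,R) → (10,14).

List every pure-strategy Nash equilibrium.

(D, L) and (D, R)

(U, L): Player I prefers D (12 > 0) — not an equilibrium.
(U, R): Player I prefers D (10 > 0); Player II prefers L (4 > 0) — not an equilibrium.
(D, L): Player I gets 12 ≥ 0 from U, and Player II gets 14 ≥ 14 from R — Nash equilibrium.
(D, R): Player I gets 10 ≥ 0 from U, and Player II gets 14 ≥ 14 from L — Nash equilibrium.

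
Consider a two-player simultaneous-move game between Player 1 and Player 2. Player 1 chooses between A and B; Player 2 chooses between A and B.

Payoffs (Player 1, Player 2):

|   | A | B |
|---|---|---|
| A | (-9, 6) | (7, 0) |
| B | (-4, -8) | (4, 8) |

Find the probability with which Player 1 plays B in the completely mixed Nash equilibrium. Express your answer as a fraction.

Let x be the probability that Player 1 plays A. In a completely mixed equilibrium, Player 2 must be indifferent between A and B.
Player 2's expected payoff from A is 6x − 8(1−x); from B it is 8(1−x).
Setting these equal: 14x − 8 = −8x + 8, so x = 8/11.
Therefore Player 1 plays B with probability 1 − 8/11 = 3/11.

3/11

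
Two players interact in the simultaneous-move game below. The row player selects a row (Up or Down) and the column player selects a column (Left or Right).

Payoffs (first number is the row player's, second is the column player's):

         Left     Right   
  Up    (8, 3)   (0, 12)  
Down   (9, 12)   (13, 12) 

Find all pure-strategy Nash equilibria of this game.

(Down, Left) and (Down, Right)

(Up, Left): the row player prefers Down (9 > 8); the column player prefers Right (12 > 3) — not an equilibrium.
(Up, Right): the row player prefers Down (13 > 0) — not an equilibrium.
(Down, Left): the row player gets 9 ≥ 8 from Up, and the column player gets 12 ≥ 12 from Right — Nash equilibrium.
(Down, Right): the row player gets 13 ≥ 0 from Up, and the column player gets 12 ≥ 12 from Left — Nash equilibrium.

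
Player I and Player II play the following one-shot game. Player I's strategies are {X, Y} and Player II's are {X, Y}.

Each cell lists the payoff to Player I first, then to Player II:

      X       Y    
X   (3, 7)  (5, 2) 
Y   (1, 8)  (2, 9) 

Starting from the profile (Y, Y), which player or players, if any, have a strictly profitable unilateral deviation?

Player I at (Y, Y) earns 2; deviating to X yields 5 — a strict improvement.
Player II earns 9; deviating to X yields 8 — not better.
Only Player I has a strictly profitable deviation.

Player I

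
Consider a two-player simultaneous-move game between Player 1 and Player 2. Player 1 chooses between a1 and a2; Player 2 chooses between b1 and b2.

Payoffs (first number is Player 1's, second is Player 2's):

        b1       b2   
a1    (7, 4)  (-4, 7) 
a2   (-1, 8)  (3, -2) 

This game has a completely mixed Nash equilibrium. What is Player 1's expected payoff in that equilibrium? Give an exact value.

First find q, the probability Player 2 plays b1, from Player 1's indifference between a1 and a2: 7q − 4(1−q) = −q + 3(1−q), giving q = 7/15.
Since Player 1 is indifferent in equilibrium, Player 1's expected payoff equals the payoff from either row against (7/15, 8/15). Using a1: 7(7/15) − 4(8/15) = 17/15.

17/15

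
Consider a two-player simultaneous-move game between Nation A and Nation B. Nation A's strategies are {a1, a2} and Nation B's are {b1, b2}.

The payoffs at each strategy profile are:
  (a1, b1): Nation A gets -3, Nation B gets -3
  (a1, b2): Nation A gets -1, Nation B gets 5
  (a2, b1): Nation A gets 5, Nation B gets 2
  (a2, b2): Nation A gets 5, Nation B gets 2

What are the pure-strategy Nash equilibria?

(a2, b1) and (a2, b2)

(a1, b1): Nation A prefers a2 (5 > -3); Nation B prefers b2 (5 > -3) — not an equilibrium.
(a1, b2): Nation A prefers a2 (5 > -1) — not an equilibrium.
(a2, b1): Nation A gets 5 ≥ -3 from a1, and Nation B gets 2 ≥ 2 from b2 — Nash equilibrium.
(a2, b2): Nation A gets 5 ≥ -1 from a1, and Nation B gets 2 ≥ 2 from b1 — Nash equilibrium.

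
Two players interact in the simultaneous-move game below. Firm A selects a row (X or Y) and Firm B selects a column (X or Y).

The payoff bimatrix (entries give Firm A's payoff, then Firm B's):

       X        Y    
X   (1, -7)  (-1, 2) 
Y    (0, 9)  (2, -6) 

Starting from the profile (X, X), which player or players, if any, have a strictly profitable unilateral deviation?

Firm A at (X, X) earns 1; deviating to Y yields 0 — not better.
Firm B earns -7; deviating to Y yields 2 — a strict improvement.
Only Firm B has a strictly profitable deviation.

Firm B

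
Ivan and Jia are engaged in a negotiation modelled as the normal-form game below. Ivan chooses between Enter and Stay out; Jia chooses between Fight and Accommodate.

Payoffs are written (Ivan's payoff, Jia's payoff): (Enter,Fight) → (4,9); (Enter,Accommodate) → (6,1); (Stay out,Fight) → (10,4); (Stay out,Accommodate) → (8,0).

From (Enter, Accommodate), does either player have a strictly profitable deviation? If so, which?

Ivan at (Enter, Accommodate) earns 6; deviating to Stay out yields 8 — a strict improvement.
Jia earns 1; deviating to Fight yields 9 — a strict improvement.
Both Ivan and Jia have strictly profitable deviations.

Both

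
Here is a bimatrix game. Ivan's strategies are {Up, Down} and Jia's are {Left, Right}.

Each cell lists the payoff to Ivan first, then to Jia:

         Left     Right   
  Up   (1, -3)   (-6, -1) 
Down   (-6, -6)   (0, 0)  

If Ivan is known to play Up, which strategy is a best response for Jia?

Right

Against Up, Jia earns -3 from Left and -1 from Right.
So Right is the best response.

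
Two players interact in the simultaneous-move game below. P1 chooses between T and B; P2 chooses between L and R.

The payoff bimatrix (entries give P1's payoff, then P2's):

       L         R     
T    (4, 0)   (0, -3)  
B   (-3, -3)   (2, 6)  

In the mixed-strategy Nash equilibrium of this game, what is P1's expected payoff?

First find y, the probability P2 plays L, from P1's indifference between T and B: 4y = −3y + 2(1−y), giving y = 2/9.
Since P1 is indifferent in equilibrium, P1's expected payoff equals the payoff from either row against (2/9, 7/9). Using T: 4(2/9) = 8/9.

8/9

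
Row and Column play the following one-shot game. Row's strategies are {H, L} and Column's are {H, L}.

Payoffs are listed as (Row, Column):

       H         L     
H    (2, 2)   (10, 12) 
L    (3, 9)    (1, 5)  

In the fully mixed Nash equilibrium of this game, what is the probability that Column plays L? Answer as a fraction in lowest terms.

Let y be the probability that Column plays H. In a completely mixed equilibrium, Row must be indifferent between H and L.
Row's expected payoff from H is 2y + 10(1−y); from L it is 3y + (1−y).
Setting these equal: −8y + 10 = 2y + 1, so y = 9/10.
Therefore Column plays L with probability 1 − 9/10 = 1/10.

1/10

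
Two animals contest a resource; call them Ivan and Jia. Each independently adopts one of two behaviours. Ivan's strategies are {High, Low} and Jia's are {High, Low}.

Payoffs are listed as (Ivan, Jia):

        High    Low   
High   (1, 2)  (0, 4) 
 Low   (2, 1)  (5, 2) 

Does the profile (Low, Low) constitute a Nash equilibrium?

Yes

At (Low, Low), Ivan earns 5; switching to High would give 0, so Ivan has no profitable deviation.
Jia earns 2; switching to High would give 1, so Jia has no profitable deviation.
Neither player can gain by a unilateral deviation, so this profile is a Nash equilibrium.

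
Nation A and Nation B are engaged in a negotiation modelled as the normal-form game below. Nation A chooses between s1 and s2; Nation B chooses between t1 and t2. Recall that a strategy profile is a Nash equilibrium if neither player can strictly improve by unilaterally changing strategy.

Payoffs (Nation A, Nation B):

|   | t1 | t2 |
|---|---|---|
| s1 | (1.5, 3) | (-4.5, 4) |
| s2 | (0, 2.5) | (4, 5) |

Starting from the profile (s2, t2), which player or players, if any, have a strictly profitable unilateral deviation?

Nation A at (s2, t2) earns 4; deviating to s1 yields -4.5 — not better.
Nation B earns 5; deviating to t1 yields 2.5 — not better.
Neither player can strictly improve; the profile is a Nash equilibrium.

Neither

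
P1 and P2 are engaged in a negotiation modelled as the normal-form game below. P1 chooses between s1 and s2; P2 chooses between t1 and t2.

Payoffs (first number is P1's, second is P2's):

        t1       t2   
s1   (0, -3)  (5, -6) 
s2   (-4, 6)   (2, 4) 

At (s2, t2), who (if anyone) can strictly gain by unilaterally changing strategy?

Both

P1 at (s2, t2) earns 2; deviating to s1 yields 5 — a strict improvement.
P2 earns 4; deviating to t1 yields 6 — a strict improvement.
Both P1 and P2 have strictly profitable deviations.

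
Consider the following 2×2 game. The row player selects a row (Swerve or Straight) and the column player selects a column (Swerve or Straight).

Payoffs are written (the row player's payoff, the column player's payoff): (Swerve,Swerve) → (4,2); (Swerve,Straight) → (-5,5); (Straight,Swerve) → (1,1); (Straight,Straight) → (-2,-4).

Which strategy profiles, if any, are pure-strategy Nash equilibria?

(Swerve, Swerve): the column player prefers Straight (5 > 2) — not an equilibrium.
(Swerve, Straight): the row player prefers Straight (-2 > -5) — not an equilibrium.
(Straight, Swerve): the row player prefers Swerve (4 > 1) — not an equilibrium.
(Straight, Straight): the column player prefers Swerve (1 > -4) — not an equilibrium.

none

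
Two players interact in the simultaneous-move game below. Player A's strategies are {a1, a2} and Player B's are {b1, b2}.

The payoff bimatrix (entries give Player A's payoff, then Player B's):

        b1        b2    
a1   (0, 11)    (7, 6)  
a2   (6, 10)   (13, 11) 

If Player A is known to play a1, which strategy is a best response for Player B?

b1

Against a1, Player B earns 11 from b1 and 6 from b2.
So b1 is the best response.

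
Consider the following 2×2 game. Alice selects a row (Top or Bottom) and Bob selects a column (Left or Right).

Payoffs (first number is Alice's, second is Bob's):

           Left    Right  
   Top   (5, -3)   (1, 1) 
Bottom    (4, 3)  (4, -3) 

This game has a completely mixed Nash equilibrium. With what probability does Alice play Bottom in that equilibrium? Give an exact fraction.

Let p be the probability that Alice plays Top. In a completely mixed equilibrium, Bob must be indifferent between Left and Right.
Bob's expected payoff from Left is −3p + 3(1−p); from Right it is p − 3(1−p).
Setting these equal: −6p + 3 = 4p − 3, so p = 3/5.
Therefore Alice plays Bottom with probability 1 − 3/5 = 2/5.

2/5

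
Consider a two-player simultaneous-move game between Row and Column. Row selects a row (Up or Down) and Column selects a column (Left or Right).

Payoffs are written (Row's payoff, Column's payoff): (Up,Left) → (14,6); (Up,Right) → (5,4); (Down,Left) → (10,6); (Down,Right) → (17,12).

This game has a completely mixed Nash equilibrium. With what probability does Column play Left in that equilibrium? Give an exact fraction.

3/4

Let q be the probability that Column plays Left. In a completely mixed equilibrium, Row must be indifferent between Up and Down.
Row's expected payoff from Up is 14q + 5(1−q); from Down it is 10q + 17(1−q).
Setting these equal: 9q + 5 = −7q + 17, so q = 3/4.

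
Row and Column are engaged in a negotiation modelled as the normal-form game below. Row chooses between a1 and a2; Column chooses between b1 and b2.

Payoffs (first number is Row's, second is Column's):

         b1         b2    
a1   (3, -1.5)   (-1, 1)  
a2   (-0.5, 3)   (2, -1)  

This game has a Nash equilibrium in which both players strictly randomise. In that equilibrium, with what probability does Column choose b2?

Let q be the probability that Column plays b1. In a completely mixed equilibrium, Row must be indifferent between a1 and a2.
Row's expected payoff from a1 is 3q − (1−q); from a2 it is −0.5q + 2(1−q).
Setting these equal: 4q − 1 = −2.5q + 2, so q = 6/13.
Therefore Column plays b2 with probability 1 − 6/13 = 7/13.

7/13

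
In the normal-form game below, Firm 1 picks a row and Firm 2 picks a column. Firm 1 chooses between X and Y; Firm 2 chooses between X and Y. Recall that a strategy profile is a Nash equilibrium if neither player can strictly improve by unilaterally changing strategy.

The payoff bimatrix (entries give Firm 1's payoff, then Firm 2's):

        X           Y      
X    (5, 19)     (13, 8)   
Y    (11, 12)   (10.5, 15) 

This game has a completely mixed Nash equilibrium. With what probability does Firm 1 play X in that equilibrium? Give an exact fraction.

Let r be the probability that Firm 1 plays X. In a completely mixed equilibrium, Firm 2 must be indifferent between X and Y.
Firm 2's expected payoff from X is 19r + 12(1−r); from Y it is 8r + 15(1−r).
Setting these equal: 7r + 12 = −7r + 15, so r = 3/14.

3/14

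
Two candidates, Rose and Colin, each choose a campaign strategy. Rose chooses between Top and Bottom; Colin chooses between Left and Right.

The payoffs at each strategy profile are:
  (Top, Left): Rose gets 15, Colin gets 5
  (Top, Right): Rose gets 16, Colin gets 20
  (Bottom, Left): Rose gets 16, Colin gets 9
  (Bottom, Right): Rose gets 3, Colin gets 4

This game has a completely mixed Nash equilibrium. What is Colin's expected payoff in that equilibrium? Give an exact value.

8

First find x, the probability Rose plays Top, from Colin's indifference between Left and Right: 5x + 9(1−x) = 20x + 4(1−x), giving x = 1/4.
Since Colin is indifferent in equilibrium, Colin's expected payoff equals the payoff from either column against (1/4, 3/4). Using Left: 5(1/4) + 9(3/4) = 8.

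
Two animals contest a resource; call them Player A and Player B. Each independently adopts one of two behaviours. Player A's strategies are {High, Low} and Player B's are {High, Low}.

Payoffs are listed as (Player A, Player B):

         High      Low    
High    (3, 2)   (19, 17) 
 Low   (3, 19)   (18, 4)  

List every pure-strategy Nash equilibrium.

(High, High): Player B prefers Low (17 > 2) — not an equilibrium.
(High, Low): Player A gets 19 ≥ 18 from Low, and Player B gets 17 ≥ 2 from High — Nash equilibrium.
(Low, High): Player A gets 3 ≥ 3 from High, and Player B gets 19 ≥ 4 from Low — Nash equilibrium.
(Low, Low): Player A prefers High (19 > 18); Player B prefers High (19 > 4) — not an equilibrium.

(High, Low) and (Low, High)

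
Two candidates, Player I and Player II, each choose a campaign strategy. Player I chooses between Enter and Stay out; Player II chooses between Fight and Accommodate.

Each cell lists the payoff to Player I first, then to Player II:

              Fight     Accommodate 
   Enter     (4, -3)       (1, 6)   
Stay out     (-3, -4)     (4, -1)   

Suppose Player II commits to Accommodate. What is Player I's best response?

Against Accommodate, Player I earns 1 from Enter and 4 from Stay out.
So Stay out is the best response.

Stay out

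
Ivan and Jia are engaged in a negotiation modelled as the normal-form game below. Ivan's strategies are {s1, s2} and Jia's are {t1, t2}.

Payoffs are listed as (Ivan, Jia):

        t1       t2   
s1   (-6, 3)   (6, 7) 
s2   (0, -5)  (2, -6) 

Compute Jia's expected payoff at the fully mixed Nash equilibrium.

-17/5

First find p, the probability Ivan plays s1, from Jia's indifference between t1 and t2: 3p − 5(1−p) = 7p − 6(1−p), giving p = 1/5.
Since Jia is indifferent in equilibrium, Jia's expected payoff equals the payoff from either column against (1/5, 4/5). Using t1: 3(1/5) − 5(4/5) = -17/5.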